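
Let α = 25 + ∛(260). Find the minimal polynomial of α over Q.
m_α(x) = x^3 - 75x^2 + 1875x - 15885

Set β = α - 25 = ∛(260), so β^3 = 260. Then (α - 25)^3 - 260 = 0, i.e. α is a root of g(x) = (x - 25)^3 - 260 = x^3 - 75x^2 + 1875x - 15885. Since g(x) = h(x - 25) where h(x) = x^3 - 260, and h is irreducible over Q (because 260 is not a perfect cube, so h has no rational root, and a monic cubic with no rational root is irreducible), g is also irreducible (irreducibility is preserved under the substitution x → x - 25). Hence m_α(x) = x^3 - 75x^2 + 1875x - 15885.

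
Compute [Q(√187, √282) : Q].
[Q(√187, √282) : Q] = 4

[Q(√187):Q] = 2 (min poly x^2 - 187, irreducible since 187 is squarefree > 1). For the top step, suppose √282 ∈ Q(√187), say √282 = c + d√187 with c, d ∈ Q. Squaring: 282 = c^2 + 187d^2 + 2cd√187. Since √187 ∉ Q this forces 2cd = 0. If d = 0 then √282 = c ∈ Q, contradicting 282 squarefree > 1. If c = 0 then 282 = 187d^2, so 187·282 = (187d)^2 is a perfect square in Q — but 187·282 = 52734 is not a perfect square (since 187 and 282 are distinct squarefree integers). Contradiction. Hence √282 ∉ Q(√187), so x^2 - 282 stays irreducible over Q(√187) and [Q(√187, √282) : Q(√187)] = 2. By the tower law, [Q(√187, √282) : Q] = 2 · 2 = 4.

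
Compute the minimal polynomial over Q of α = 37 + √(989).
m_α(x) = x^2 - 74x + 380

From α - 37 = √(989), squaring gives (α - 37)^2 = 989, i.e. α^2 - 74α + 1369 = 989, so α^2 - 74α + 380 = 0. The discriminant of x^2 - 74x + 380 is (-74)^2 - 4·(380) = 5476 - 1520 = 3956, and 4·(989) is not a perfect square in Q since 989 is squarefree and ≠ 1. Hence x^2 - 74x + 380 is irreducible over Q and is the minimal polynomial of α.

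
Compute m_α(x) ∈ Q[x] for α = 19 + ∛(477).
m_α(x) = x^3 - 57x^2 + 1083x - 7336

Set β = α - 19 = ∛(477), so β^3 = 477. Then (α - 19)^3 - 477 = 0, i.e. α is a root of g(x) = (x - 19)^3 - 477 = x^3 - 57x^2 + 1083x - 7336. Since g(x) = h(x - 19) where h(x) = x^3 - 477, and h is irreducible over Q (because 477 is not a perfect cube, so h has no rational root, and a monic cubic with no rational root is irreducible), g is also irreducible (irreducibility is preserved under the substitution x → x - 19). Hence m_α(x) = x^3 - 57x^2 + 1083x - 7336.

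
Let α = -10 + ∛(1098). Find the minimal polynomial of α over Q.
m_α(x) = x^3 + 30x^2 + 300x - 98

Set β = α + 10 = ∛(1098), so β^3 = 1098. Then (α + 10)^3 - 1098 = 0, i.e. α is a root of g(x) = (x + 10)^3 - 1098 = x^3 + 30x^2 + 300x - 98. Since g(x) = h(x + 10) where h(x) = x^3 - 1098, and h is irreducible over Q (because 1098 is not a perfect cube, so h has no rational root, and a monic cubic with no rational root is irreducible), g is also irreducible (irreducibility is preserved under the substitution x → x + 10). Hence m_α(x) = x^3 + 30x^2 + 300x - 98.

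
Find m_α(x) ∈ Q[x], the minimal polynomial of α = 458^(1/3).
m_α(x) = x^3 - 458

α satisfies α^3 = 458, so x^3 - 458 annihilates α. By the rational root test, a rational root p/q (in lowest terms) of x^3 - 458 would satisfy p^3 = 458 q^3, forcing q = 1 and p^3 = 458; but 458 is not a perfect cube, contradiction. A monic cubic over Q with no rational root is irreducible (any nontrivial factorization would include a linear factor). Hence x^3 - 458 is the minimal polynomial of α, and in particular [Q(α):Q] = 3.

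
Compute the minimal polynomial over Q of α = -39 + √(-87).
m_α(x) = x^2 + 78x + 1608

From α + 39 = √(-87), squaring gives (α + 39)^2 = -87, i.e. α^2 + 78α + 1521 = -87, so α^2 + 78α + 1608 = 0. The discriminant of x^2 + 78x + 1608 is (78)^2 - 4·(1608) = 6084 - 6432 = -348, and 4·(-87) is not a perfect square in Q since -87 is squarefree and ≠ 1. Hence x^2 + 78x + 1608 is irreducible over Q and is the minimal polynomial of α.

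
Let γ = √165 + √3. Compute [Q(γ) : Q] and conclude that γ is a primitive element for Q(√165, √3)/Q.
[Q(γ) : Q] = 4 (equivalently, Q(γ) = Q(√165, √3))

Obviously Q(γ) ⊆ Q(√165, √3), and [Q(√165, √3):Q] = 4 (since 165, 3 are distinct squarefree integers > 1 with 495 not a perfect square). To show equality we compute the minimal polynomial of γ. From γ = √165 + √3: γ^2 = 165 + 2√(495) + 3 = 168 + 2√(495), so γ^2 - 168 = 2√(495); squaring, (γ^2 - 168)^2 = 4·495, i.e. γ^4 - 336γ^2 + 28224 - 1980 = 0, i.e. γ^4 - 336γ^2 + 26244 = 0. So γ is a root of x^4 - 336x^2 + 26244. This polynomial is irreducible over Q: it has no rational root (each ±√165 ± √3 is irrational), and any factorization into two quadratics over Q would force √(495) ∈ Q (pairing opposite roots) or √165, √3 ∈ Q (other pairings), all impossible. Hence [Q(γ):Q] = 4 = [Q(√165, √3):Q], so Q(γ) = Q(√165, √3).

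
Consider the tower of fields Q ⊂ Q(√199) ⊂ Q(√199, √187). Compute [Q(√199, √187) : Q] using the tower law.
[Q(√199, √187) : Q] = 4

[Q(√199):Q] = 2 (min poly x^2 - 199, irreducible since 199 is squarefree > 1). For the top step, suppose √187 ∈ Q(√199), say √187 = c + d√199 with c, d ∈ Q. Squaring: 187 = c^2 + 199d^2 + 2cd√199. Since √199 ∉ Q this forces 2cd = 0. If d = 0 then √187 = c ∈ Q, contradicting 187 squarefree > 1. If c = 0 then 187 = 199d^2, so 199·187 = (199d)^2 is a perfect square in Q — but 199·187 = 37213 is not a perfect square (since 199 and 187 are distinct squarefree integers). Contradiction. Hence √187 ∉ Q(√199), so x^2 - 187 stays irreducible over Q(√199) and [Q(√199, √187) : Q(√199)] = 2. By the tower law, [Q(√199, √187) : Q] = 2 · 2 = 4.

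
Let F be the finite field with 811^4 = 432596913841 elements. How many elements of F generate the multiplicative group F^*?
There are φ(432596913840) = 85837086720 primitive elements

F_q^* is cyclic of order q - 1 = 432596913840. A cyclic group of order m has exactly φ(m) generators. Here m = 432596913840 = 2^4 · 3^4 · 5 · 7 · 13 · 29 · 41 · 617, so the number of primitive elements is φ(432596913840) = 85837086720.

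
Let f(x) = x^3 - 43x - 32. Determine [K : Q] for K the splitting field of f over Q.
[K : Q] = 6

By the rational root test, any rational root of the monic integer polynomial f(x) = x^3 - 43x - 32 must be an integer dividing the constant term -32, i.e. one of ±{1, 2, 4, 8, 16, 32}. Evaluating: f(1) = -74, f(-1) = 10, f(2) = -110, f(-2) = 46, f(4) = -140, f(-4) = 76, f(8) = 136, f(-8) = -200, f(16) = 3376, f(-16) = -3440, f(32) = 31360, f(-32) = -31424; none is 0, so f has no rational root and is therefore irreducible over Q (a cubic with no linear factor over a field is irreducible). For an irreducible cubic, the Galois group is A_3 or S_3 according as the discriminant disc(f) = -4a^3 - 27b^2 = -4·(-43)^3 - 27·(-32)^2 = 290380 is or is not a square in Q. Here disc(f) = 290380 is not a perfect square in Q, so the Galois group of f over Q is not contained in A_3 and must be all of S_3. The splitting field has degree |S_3| = 6 over Q, so [K : Q] = 6.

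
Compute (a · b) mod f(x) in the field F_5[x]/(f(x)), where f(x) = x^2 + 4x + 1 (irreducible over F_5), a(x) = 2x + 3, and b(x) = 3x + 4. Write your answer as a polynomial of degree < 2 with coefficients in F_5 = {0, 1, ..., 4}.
a · b ≡ 3x + 1 (mod f(x))

Multiply in F_5[x]: a(x)·b(x) = (2x + 3)·(3x + 4) = x^2 + 2x + 2. This has degree ≥ 2, so divide by f(x) over F_5: x^2 + 2x + 2 = (1)·(x^2 + 4x + 1) + (3x + 1). Hence a·b ≡ 3x + 1 (mod f). (F_5[x]/(f) is a field with 5^2 = 25 elements since f is irreducible of degree 2.)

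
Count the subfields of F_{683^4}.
F_{683^4} has 3 subfields

The subfields of F_{p^n} are exactly the fields F_{p^d} for d | n (each is the fixed field of the unique index-d subgroup of Gal(F_{p^n}/F_p) ≅ Z/nZ). The divisors of n = 4 are {1, 2, 4}, giving 3 subfields: F_{683^1}, F_{683^2}, F_{683^4}.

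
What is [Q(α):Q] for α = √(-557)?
[Q(α):Q] = 2

[Q(α):Q] equals the degree of the minimal polynomial of α. Here α^2 = -557 and x^2 + 557 is irreducible (d = -557 is squarefree, ≠ 1, hence not a square), so deg(m_α) = 2. Thus [Q(α):Q] = 2.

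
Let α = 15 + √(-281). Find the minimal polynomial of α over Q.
m_α(x) = x^2 - 30x + 506

From α - 15 = √(-281), squaring gives (α - 15)^2 = -281, i.e. α^2 - 30α + 225 = -281, so α^2 - 30α + 506 = 0. The discriminant of x^2 - 30x + 506 is (-30)^2 - 4·(506) = 900 - 2024 = -1124, and 4·(-281) is not a perfect square in Q since -281 is squarefree and ≠ 1. Hence x^2 - 30x + 506 is irreducible over Q and is the minimal polynomial of α.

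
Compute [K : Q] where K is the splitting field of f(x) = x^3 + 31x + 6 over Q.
[K : Q] = 6

By the rational root test, any rational root of the monic integer polynomial f(x) = x^3 + 31x + 6 must be an integer dividing the constant term 6, i.e. one of ±{1, 2, 3, 6}. Evaluating: f(1) = 38, f(-1) = -26, f(2) = 76, f(-2) = -64, f(3) = 126, f(-3) = -114, f(6) = 408, f(-6) = -396; none is 0, so f has no rational root and is therefore irreducible over Q (a cubic with no linear factor over a field is irreducible). For an irreducible cubic, the Galois group is A_3 or S_3 according as the discriminant disc(f) = -4a^3 - 27b^2 = -4·(31)^3 - 27·(6)^2 = -120136 is or is not a square in Q. Here disc(f) = -120136 is not a perfect square in Q, so the Galois group of f over Q is not contained in A_3 and must be all of S_3. The splitting field has degree |S_3| = 6 over Q, so [K : Q] = 6.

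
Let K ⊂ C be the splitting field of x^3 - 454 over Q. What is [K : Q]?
[K : Q] = 6

The roots of x^3 - 454 are ∛454, ω∛454, ω^2∛454 where ω = e^(2πi/3) is a primitive cube root of unity, so K = Q(∛454, ω). Now [Q(∛454):Q] = 3 (since 454 is not a perfect cube, x^3 - 454 is irreducible) and [Q(ω):Q] = 2. Both 2 and 3 divide [K:Q], and [K:Q] ≤ 3·2 = 6, so [K:Q] = 6. (Equivalently: Q(∛454) ⊂ R but ω ∉ R, so [K : Q(∛454)] = 2.)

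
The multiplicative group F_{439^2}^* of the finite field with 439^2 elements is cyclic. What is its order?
|F_{439^2}^*| = 192720

F_{439^2} has 439^2 = 192721 elements; its multiplicative group consists of all nonzero elements, so |F_{439^2}^*| = 192721 - 1 = 192720. (It is cyclic since any finite subgroup of the multiplicative group of a field is cyclic.)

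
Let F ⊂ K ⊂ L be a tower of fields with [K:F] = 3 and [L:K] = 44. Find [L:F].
[L:F] = 132

The tower law says that for any tower of field extensions F ⊂ K ⊂ L with finite degrees, [L:F] = [L:K] · [K:F]. Here this gives [L:F] = 44 · 3 = 132.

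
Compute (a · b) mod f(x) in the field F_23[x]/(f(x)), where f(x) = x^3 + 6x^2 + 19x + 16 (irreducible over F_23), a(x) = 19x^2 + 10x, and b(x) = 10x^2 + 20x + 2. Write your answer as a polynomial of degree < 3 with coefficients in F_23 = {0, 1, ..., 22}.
a · b ≡ 13x^2 + 21x + 3 (mod f(x))

Multiply in F_23[x]: a(x)·b(x) = (19x^2 + 10x)·(10x^2 + 20x + 2) = 6x^4 + 20x^3 + 8x^2 + 20x. This has degree ≥ 3, so divide by f(x) over F_23: 6x^4 + 20x^3 + 8x^2 + 20x = (6x + 7)·(x^3 + 6x^2 + 19x + 16) + (13x^2 + 21x + 3). Hence a·b ≡ 13x^2 + 21x + 3 (mod f). (F_23[x]/(f) is a field with 23^3 = 12167 elements since f is irreducible of degree 3.)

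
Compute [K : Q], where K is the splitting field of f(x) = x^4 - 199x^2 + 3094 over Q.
[K : Q] = 4

Solving the quadratic in x^2: x^2 = (199 ± √(199^2 - 4·3094))/2 = (199 ± √27225)/2 = (199 ± 165)/2, giving x^2 = 182 or x^2 = 17. So f(x) = (x^2 - 182)(x^2 - 17) and the roots of f are ±√182, ±√17. Hence the splitting field is K = Q(√182, √17). Since 182 and 17 are distinct squarefree integers > 1, their product 3094 is not a perfect square, so √17 ∉ Q(√182). By the tower law [K:Q] = [Q(√182,√17):Q(√182)] · [Q(√182):Q] = 2 · 2 = 4.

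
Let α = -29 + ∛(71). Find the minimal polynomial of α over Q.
m_α(x) = x^3 + 87x^2 + 2523x + 24318

Set β = α + 29 = ∛(71), so β^3 = 71. Then (α + 29)^3 - 71 = 0, i.e. α is a root of g(x) = (x + 29)^3 - 71 = x^3 + 87x^2 + 2523x + 24318. Since g(x) = h(x + 29) where h(x) = x^3 - 71, and h is irreducible over Q (because 71 is not a perfect cube, so h has no rational root, and a monic cubic with no rational root is irreducible), g is also irreducible (irreducibility is preserved under the substitution x → x + 29). Hence m_α(x) = x^3 + 87x^2 + 2523x + 24318.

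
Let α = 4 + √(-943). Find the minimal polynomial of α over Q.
m_α(x) = x^2 - 8x + 959

From α - 4 = √(-943), squaring gives (α - 4)^2 = -943, i.e. α^2 - 8α + 16 = -943, so α^2 - 8α + 959 = 0. The discriminant of x^2 - 8x + 959 is (-8)^2 - 4·(959) = 64 - 3836 = -3772, and 4·(-943) is not a perfect square in Q since -943 is squarefree and ≠ 1. Hence x^2 - 8x + 959 is irreducible over Q and is the minimal polynomial of α.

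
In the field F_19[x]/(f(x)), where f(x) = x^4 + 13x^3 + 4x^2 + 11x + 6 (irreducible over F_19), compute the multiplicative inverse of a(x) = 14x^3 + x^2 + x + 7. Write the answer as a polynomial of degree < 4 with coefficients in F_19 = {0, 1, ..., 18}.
a(x)^(-1) ≡ 2x^3 + 9x^2 + 17x + 14 (mod f(x))

Since f is irreducible over F_19, F_19[x]/(f) is a field and a(x) ≠ 0 has an inverse. Apply the extended Euclidean algorithm to f(x) and a(x) in F_19[x]: f(x) = (15x + 8)·a(x) + (12x + 7);  a(x) = (17x^2 + 6x + 14)·(12x + 7) + (4). The last nonzero remainder is the constant 4 = gcd(f, a) in F_19. Back-substituting through the division chain expresses 4 = s(x)·a(x) + t(x)·f(x) with s(x) ≡ 8x^3 + 17x^2 + 11x + 18 (mod f), so (8x^3 + 17x^2 + 11x + 18)·a(x) ≡ 4 (mod f). Multiplying by 4^(-1) ≡ 5 in F_19 gives a(x)^(-1) ≡ 5·(8x^3 + 17x^2 + 11x + 18) ≡ 2x^3 + 9x^2 + 17x + 14 (mod f). Check: (14x^3 + x^2 + x + 7)·(2x^3 + 9x^2 + 17x + 14) = 9x^6 + 14x^5 + 2x^4 + 8x^3 + 18x^2 + 3 ≡ 1 (mod x^4 + 13x^3 + 4x^2 + 11x + 6).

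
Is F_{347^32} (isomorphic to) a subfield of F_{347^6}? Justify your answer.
No: F_{347^32} is not a subfield of F_{347^6}

F_{p^m} embeds in F_{p^n} iff m | n. Here 32 ∤ 6 (since 6 = 0·32 + 6 with remainder 6 ≠ 0), so F_{347^32} is not a subfield of F_{347^6}. Equivalently: if it were, the tower law would give 32 = [F_{347^32}:F_347] dividing [F_{347^6}:F_347] = 6, contradiction.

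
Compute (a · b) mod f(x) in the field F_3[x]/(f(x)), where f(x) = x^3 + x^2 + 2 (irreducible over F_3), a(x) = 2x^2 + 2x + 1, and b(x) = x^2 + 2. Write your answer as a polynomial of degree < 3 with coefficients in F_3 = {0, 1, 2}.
a · b ≡ 2x^2 + 2 (mod f(x))

Multiply in F_3[x]: a(x)·b(x) = (2x^2 + 2x + 1)·(x^2 + 2) = 2x^4 + 2x^3 + 2x^2 + x + 2. This has degree ≥ 3, so divide by f(x) over F_3: 2x^4 + 2x^3 + 2x^2 + x + 2 = (2x)·(x^3 + x^2 + 2) + (2x^2 + 2). Hence a·b ≡ 2x^2 + 2 (mod f). (F_3[x]/(f) is a field with 3^3 = 27 elements since f is irreducible of degree 3.)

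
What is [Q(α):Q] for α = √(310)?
[Q(α):Q] = 2

[Q(α):Q] equals the degree of the minimal polynomial of α. Here α^2 = 310 and x^2 - 310 is irreducible (d = 310 is squarefree, ≠ 1, hence not a square), so deg(m_α) = 2. Thus [Q(α):Q] = 2.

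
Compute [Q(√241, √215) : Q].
[Q(√241, √215) : Q] = 4

[Q(√241):Q] = 2 (min poly x^2 - 241, irreducible since 241 is squarefree > 1). For the top step, suppose √215 ∈ Q(√241), say √215 = c + d√241 with c, d ∈ Q. Squaring: 215 = c^2 + 241d^2 + 2cd√241. Since √241 ∉ Q this forces 2cd = 0. If d = 0 then √215 = c ∈ Q, contradicting 215 squarefree > 1. If c = 0 then 215 = 241d^2, so 241·215 = (241d)^2 is a perfect square in Q — but 241·215 = 51815 is not a perfect square (since 241 and 215 are distinct squarefree integers). Contradiction. Hence √215 ∉ Q(√241), so x^2 - 215 stays irreducible over Q(√241) and [Q(√241, √215) : Q(√241)] = 2. By the tower law, [Q(√241, √215) : Q] = 2 · 2 = 4.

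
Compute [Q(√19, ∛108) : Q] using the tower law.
[Q(√19, ∛108) : Q] = 6

Let L = Q(√19, ∛108). Since Q(√19) ⊂ L and [Q(√19):Q] = 2, the tower law gives 2 | [L:Q]. Likewise Q(∛108) ⊂ L with [Q(∛108):Q] = 3 (because 108 is not a perfect cube), so 3 | [L:Q]. As gcd(2,3) = 1, [L:Q] is divisible by 6. Conversely L is generated over Q by √19 and ∛108, so [L:Q] ≤ 2·3 = 6. Therefore [Q(√19, ∛108) : Q] = 6.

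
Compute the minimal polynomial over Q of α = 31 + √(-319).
m_α(x) = x^2 - 62x + 1280

From α - 31 = √(-319), squaring gives (α - 31)^2 = -319, i.e. α^2 - 62α + 961 = -319, so α^2 - 62α + 1280 = 0. The discriminant of x^2 - 62x + 1280 is (-62)^2 - 4·(1280) = 3844 - 5120 = -1276, and 4·(-319) is not a perfect square in Q since -319 is squarefree and ≠ 1. Hence x^2 - 62x + 1280 is irreducible over Q and is the minimal polynomial of α.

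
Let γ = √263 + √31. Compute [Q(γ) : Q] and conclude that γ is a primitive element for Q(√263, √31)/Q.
[Q(γ) : Q] = 4 (equivalently, Q(γ) = Q(√263, √31))

Obviously Q(γ) ⊆ Q(√263, √31), and [Q(√263, √31):Q] = 4 (since 263, 31 are distinct squarefree integers > 1 with 8153 not a perfect square). To show equality we compute the minimal polynomial of γ. From γ = √263 + √31: γ^2 = 263 + 2√(8153) + 31 = 294 + 2√(8153), so γ^2 - 294 = 2√(8153); squaring, (γ^2 - 294)^2 = 4·8153, i.e. γ^4 - 588γ^2 + 86436 - 32612 = 0, i.e. γ^4 - 588γ^2 + 53824 = 0. So γ is a root of x^4 - 588x^2 + 53824. This polynomial is irreducible over Q: it has no rational root (each ±√263 ± √31 is irrational), and any factorization into two quadratics over Q would force √(8153) ∈ Q (pairing opposite roots) or √263, √31 ∈ Q (other pairings), all impossible. Hence [Q(γ):Q] = 4 = [Q(√263, √31):Q], so Q(γ) = Q(√263, √31).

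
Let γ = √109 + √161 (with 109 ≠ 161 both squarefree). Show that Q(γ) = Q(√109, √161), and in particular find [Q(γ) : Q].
[Q(γ) : Q] = 4 (equivalently, Q(γ) = Q(√109, √161))

Obviously Q(γ) ⊆ Q(√109, √161), and [Q(√109, √161):Q] = 4 (since 109, 161 are distinct squarefree integers > 1 with 17549 not a perfect square). To show equality we compute the minimal polynomial of γ. From γ = √109 + √161: γ^2 = 109 + 2√(17549) + 161 = 270 + 2√(17549), so γ^2 - 270 = 2√(17549); squaring, (γ^2 - 270)^2 = 4·17549, i.e. γ^4 - 540γ^2 + 72900 - 70196 = 0, i.e. γ^4 - 540γ^2 + 2704 = 0. So γ is a root of x^4 - 540x^2 + 2704. This polynomial is irreducible over Q: it has no rational root (each ±√109 ± √161 is irrational), and any factorization into two quadratics over Q would force √(17549) ∈ Q (pairing opposite roots) or √109, √161 ∈ Q (other pairings), all impossible. Hence [Q(γ):Q] = 4 = [Q(√109, √161):Q], so Q(γ) = Q(√109, √161).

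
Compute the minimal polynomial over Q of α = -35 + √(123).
m_α(x) = x^2 + 70x + 1102

From α + 35 = √(123), squaring gives (α + 35)^2 = 123, i.e. α^2 + 70α + 1225 = 123, so α^2 + 70α + 1102 = 0. The discriminant of x^2 + 70x + 1102 is (70)^2 - 4·(1102) = 4900 - 4408 = 492, and 4·(123) is not a perfect square in Q since 123 is squarefree and ≠ 1. Hence x^2 + 70x + 1102 is irreducible over Q and is the minimal polynomial of α.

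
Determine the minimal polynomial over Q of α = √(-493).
m_α(x) = x^2 + 493

α satisfies α^2 + 493 = 0, so x^2 + 493 annihilates α. Since d = -493 is squarefree and ≠ 1, it is not a perfect square in Q, so x^2 + 493 has no rational root and is therefore irreducible over Q (a degree-2 polynomial over a field is irreducible iff it has no root). Hence m_α(x) = x^2 + 493.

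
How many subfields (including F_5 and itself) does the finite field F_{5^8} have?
F_{5^8} has 4 subfields

The subfields of F_{p^n} are exactly the fields F_{p^d} for d | n (each is the fixed field of the unique index-d subgroup of Gal(F_{p^n}/F_p) ≅ Z/nZ). The divisors of n = 8 are {1, 2, 4, 8}, giving 4 subfields: F_{5^1}, F_{5^2}, F_{5^4}, F_{5^8}.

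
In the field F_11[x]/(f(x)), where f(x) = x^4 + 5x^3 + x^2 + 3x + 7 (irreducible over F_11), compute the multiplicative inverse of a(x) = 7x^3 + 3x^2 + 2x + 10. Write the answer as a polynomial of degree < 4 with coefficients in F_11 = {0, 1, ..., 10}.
a(x)^(-1) ≡ 3x^3 + 10x^2 + 8x (mod f(x))

Since f is irreducible over F_11, F_11[x]/(f) is a field and a(x) ≠ 0 has an inverse. Apply the extended Euclidean algorithm to f(x) and a(x) in F_11[x]: f(x) = (8x + 2)·a(x) + (x^2 + 7x + 9);  a(x) = (7x + 9)·(x^2 + 7x + 9) + (8x + 6);  (x^2 + 7x + 9) = (7x + 8)·(8x + 6) + (5). The last nonzero remainder is the constant 5 = gcd(f, a) in F_11. Back-substituting through the division chain expresses 5 = s(x)·a(x) + t(x)·f(x) with s(x) ≡ 4x^3 + 6x^2 + 7x (mod f), so (4x^3 + 6x^2 + 7x)·a(x) ≡ 5 (mod f). Multiplying by 5^(-1) ≡ 9 in F_11 gives a(x)^(-1) ≡ 9·(4x^3 + 6x^2 + 7x) ≡ 3x^3 + 10x^2 + 8x (mod f). Check: (7x^3 + 3x^2 + 2x + 10)·(3x^3 + 10x^2 + 8x) = 10x^6 + 2x^5 + 4x^4 + 8x^3 + 6x^2 + 3x ≡ 1 (mod x^4 + 5x^3 + x^2 + 3x + 7).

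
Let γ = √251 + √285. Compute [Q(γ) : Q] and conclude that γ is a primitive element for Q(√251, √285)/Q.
[Q(γ) : Q] = 4 (equivalently, Q(γ) = Q(√251, √285))

Obviously Q(γ) ⊆ Q(√251, √285), and [Q(√251, √285):Q] = 4 (since 251, 285 are distinct squarefree integers > 1 with 71535 not a perfect square). To show equality we compute the minimal polynomial of γ. From γ = √251 + √285: γ^2 = 251 + 2√(71535) + 285 = 536 + 2√(71535), so γ^2 - 536 = 2√(71535); squaring, (γ^2 - 536)^2 = 4·71535, i.e. γ^4 - 1072γ^2 + 287296 - 286140 = 0, i.e. γ^4 - 1072γ^2 + 1156 = 0. So γ is a root of x^4 - 1072x^2 + 1156. This polynomial is irreducible over Q: it has no rational root (each ±√251 ± √285 is irrational), and any factorization into two quadratics over Q would force √(71535) ∈ Q (pairing opposite roots) or √251, √285 ∈ Q (other pairings), all impossible. Hence [Q(γ):Q] = 4 = [Q(√251, √285):Q], so Q(γ) = Q(√251, √285).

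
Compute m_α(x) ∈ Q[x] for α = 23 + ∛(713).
m_α(x) = x^3 - 69x^2 + 1587x - 12880

Set β = α - 23 = ∛(713), so β^3 = 713. Then (α - 23)^3 - 713 = 0, i.e. α is a root of g(x) = (x - 23)^3 - 713 = x^3 - 69x^2 + 1587x - 12880. Since g(x) = h(x - 23) where h(x) = x^3 - 713, and h is irreducible over Q (because 713 is not a perfect cube, so h has no rational root, and a monic cubic with no rational root is irreducible), g is also irreducible (irreducibility is preserved under the substitution x → x - 23). Hence m_α(x) = x^3 - 69x^2 + 1587x - 12880.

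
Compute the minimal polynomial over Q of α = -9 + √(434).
m_α(x) = x^2 + 18x - 353

From α + 9 = √(434), squaring gives (α + 9)^2 = 434, i.e. α^2 + 18α + 81 = 434, so α^2 + 18α - 353 = 0. The discriminant of x^2 + 18x - 353 is (18)^2 - 4·(-353) = 324 + 1412 = 1736, and 4·(434) is not a perfect square in Q since 434 is squarefree and ≠ 1. Hence x^2 + 18x - 353 is irreducible over Q and is the minimal polynomial of α.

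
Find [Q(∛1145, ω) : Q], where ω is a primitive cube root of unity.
[Q(∛1145, ω) : Q] = 6

[Q(∛1145):Q] = 3 (min poly x^3 - 1145, irreducible since 1145 is not a perfect cube). [Q(ω):Q] = 2 (min poly x^2 + x + 1). Since Q(∛1145) ⊂ R and ω ∉ R, we have ω ∉ Q(∛1145), so x^2 + x + 1 remains irreducible over Q(∛1145) and [Q(∛1145, ω) : Q(∛1145)] = 2. By the tower law, [Q(∛1145, ω) : Q] = 3 · 2 = 6. (In fact Q(∛1145, ω) is the splitting field of x^3 - 1145 over Q.)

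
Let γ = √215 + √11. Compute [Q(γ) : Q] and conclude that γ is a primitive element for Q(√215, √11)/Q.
[Q(γ) : Q] = 4 (equivalently, Q(γ) = Q(√215, √11))

Obviously Q(γ) ⊆ Q(√215, √11), and [Q(√215, √11):Q] = 4 (since 215, 11 are distinct squarefree integers > 1 with 2365 not a perfect square). To show equality we compute the minimal polynomial of γ. From γ = √215 + √11: γ^2 = 215 + 2√(2365) + 11 = 226 + 2√(2365), so γ^2 - 226 = 2√(2365); squaring, (γ^2 - 226)^2 = 4·2365, i.e. γ^4 - 452γ^2 + 51076 - 9460 = 0, i.e. γ^4 - 452γ^2 + 41616 = 0. So γ is a root of x^4 - 452x^2 + 41616. This polynomial is irreducible over Q: it has no rational root (each ±√215 ± √11 is irrational), and any factorization into two quadratics over Q would force √(2365) ∈ Q (pairing opposite roots) or √215, √11 ∈ Q (other pairings), all impossible. Hence [Q(γ):Q] = 4 = [Q(√215, √11):Q], so Q(γ) = Q(√215, √11).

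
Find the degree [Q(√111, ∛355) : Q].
[Q(√111, ∛355) : Q] = 6

Let L = Q(√111, ∛355). Since Q(√111) ⊂ L and [Q(√111):Q] = 2, the tower law gives 2 | [L:Q]. Likewise Q(∛355) ⊂ L with [Q(∛355):Q] = 3 (because 355 is not a perfect cube), so 3 | [L:Q]. As gcd(2,3) = 1, [L:Q] is divisible by 6. Conversely L is generated over Q by √111 and ∛355, so [L:Q] ≤ 2·3 = 6. Therefore [Q(√111, ∛355) : Q] = 6.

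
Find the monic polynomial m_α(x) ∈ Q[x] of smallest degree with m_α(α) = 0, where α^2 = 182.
m_α(x) = x^2 - 182

α satisfies α^2 - 182 = 0, so x^2 - 182 annihilates α. Since d = 182 is squarefree and ≠ 1, it is not a perfect square in Q, so x^2 - 182 has no rational root and is therefore irreducible over Q (a degree-2 polynomial over a field is irreducible iff it has no root). Hence m_α(x) = x^2 - 182.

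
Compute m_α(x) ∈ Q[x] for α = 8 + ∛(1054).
m_α(x) = x^3 - 24x^2 + 192x - 1566

Set β = α - 8 = ∛(1054), so β^3 = 1054. Then (α - 8)^3 - 1054 = 0, i.e. α is a root of g(x) = (x - 8)^3 - 1054 = x^3 - 24x^2 + 192x - 1566. Since g(x) = h(x - 8) where h(x) = x^3 - 1054, and h is irreducible over Q (because 1054 is not a perfect cube, so h has no rational root, and a monic cubic with no rational root is irreducible), g is also irreducible (irreducibility is preserved under the substitution x → x - 8). Hence m_α(x) = x^3 - 24x^2 + 192x - 1566.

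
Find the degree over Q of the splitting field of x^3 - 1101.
[K : Q] = 6

The roots of x^3 - 1101 are ∛1101, ω∛1101, ω^2∛1101 where ω = e^(2πi/3) is a primitive cube root of unity, so K = Q(∛1101, ω). Now [Q(∛1101):Q] = 3 (since 1101 is not a perfect cube, x^3 - 1101 is irreducible) and [Q(ω):Q] = 2. Both 2 and 3 divide [K:Q], and [K:Q] ≤ 3·2 = 6, so [K:Q] = 6. (Equivalently: Q(∛1101) ⊂ R but ω ∉ R, so [K : Q(∛1101)] = 2.)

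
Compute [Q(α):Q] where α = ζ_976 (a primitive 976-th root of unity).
[Q(α):Q] = 480

The minimal polynomial of ζ_976 over Q is the 976-th cyclotomic polynomial Φ_976(x), which is irreducible over Q and has degree φ(976) = 480. Hence [Q(α):Q] = φ(976) = 480.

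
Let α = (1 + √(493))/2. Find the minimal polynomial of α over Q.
m_α(x) = x^2 - x - 123

From 2α - 1 = √(493), squaring gives (2α - 1)^2 = 493, i.e. 4α^2 - 4α + 1 = 493, so α^2 - α + (1 - 493)/4 = 0. Since 493 ≡ 1 (mod 4), (1 - 493)/4 = -123 ∈ Z. The polynomial x^2 - x - 123 has discriminant 1 - 4·(-123) = 493, which is not a perfect square in Q (d = 493 is squarefree and ≠ 1), so x^2 - x - 123 is irreducible over Q. It is the minimal polynomial of α.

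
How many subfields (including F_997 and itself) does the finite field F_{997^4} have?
F_{997^4} has 3 subfields

The subfields of F_{p^n} are exactly the fields F_{p^d} for d | n (each is the fixed field of the unique index-d subgroup of Gal(F_{p^n}/F_p) ≅ Z/nZ). The divisors of n = 4 are {1, 2, 4}, giving 3 subfields: F_{997^1}, F_{997^2}, F_{997^4}.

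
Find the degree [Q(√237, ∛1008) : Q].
[Q(√237, ∛1008) : Q] = 6

Let L = Q(√237, ∛1008). Since Q(√237) ⊂ L and [Q(√237):Q] = 2, the tower law gives 2 | [L:Q]. Likewise Q(∛1008) ⊂ L with [Q(∛1008):Q] = 3 (because 1008 is not a perfect cube), so 3 | [L:Q]. As gcd(2,3) = 1, [L:Q] is divisible by 6. Conversely L is generated over Q by √237 and ∛1008, so [L:Q] ≤ 2·3 = 6. Therefore [Q(√237, ∛1008) : Q] = 6.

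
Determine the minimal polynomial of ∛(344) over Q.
m_α(x) = x^3 - 344

α satisfies α^3 = 344, so x^3 - 344 annihilates α. By the rational root test, a rational root p/q (in lowest terms) of x^3 - 344 would satisfy p^3 = 344 q^3, forcing q = 1 and p^3 = 344; but 344 is not a perfect cube, contradiction. A monic cubic over Q with no rational root is irreducible (any nontrivial factorization would include a linear factor). Hence x^3 - 344 is the minimal polynomial of α, and in particular [Q(α):Q] = 3.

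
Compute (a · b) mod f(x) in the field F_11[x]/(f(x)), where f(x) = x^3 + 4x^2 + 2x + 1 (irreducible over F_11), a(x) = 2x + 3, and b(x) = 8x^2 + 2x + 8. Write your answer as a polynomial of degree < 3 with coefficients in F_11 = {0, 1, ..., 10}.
a · b ≡ 8x^2 + x + 8 (mod f(x))

Multiply in F_11[x]: a(x)·b(x) = (2x + 3)·(8x^2 + 2x + 8) = 5x^3 + 6x^2 + 2. This has degree ≥ 3, so divide by f(x) over F_11: 5x^3 + 6x^2 + 2 = (5)·(x^3 + 4x^2 + 2x + 1) + (8x^2 + x + 8). Hence a·b ≡ 8x^2 + x + 8 (mod f). (F_11[x]/(f) is a field with 11^3 = 1331 elements since f is irreducible of degree 3.)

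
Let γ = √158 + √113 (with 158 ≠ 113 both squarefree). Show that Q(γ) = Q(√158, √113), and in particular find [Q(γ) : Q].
[Q(γ) : Q] = 4 (equivalently, Q(γ) = Q(√158, √113))

Obviously Q(γ) ⊆ Q(√158, √113), and [Q(√158, √113):Q] = 4 (since 158, 113 are distinct squarefree integers > 1 with 17854 not a perfect square). To show equality we compute the minimal polynomial of γ. From γ = √158 + √113: γ^2 = 158 + 2√(17854) + 113 = 271 + 2√(17854), so γ^2 - 271 = 2√(17854); squaring, (γ^2 - 271)^2 = 4·17854, i.e. γ^4 - 542γ^2 + 73441 - 71416 = 0, i.e. γ^4 - 542γ^2 + 2025 = 0. So γ is a root of x^4 - 542x^2 + 2025. This polynomial is irreducible over Q: it has no rational root (each ±√158 ± √113 is irrational), and any factorization into two quadratics over Q would force √(17854) ∈ Q (pairing opposite roots) or √158, √113 ∈ Q (other pairings), all impossible. Hence [Q(γ):Q] = 4 = [Q(√158, √113):Q], so Q(γ) = Q(√158, √113).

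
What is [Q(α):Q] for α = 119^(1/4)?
[Q(α):Q] = 4

α is a root of x^4 - 119. By Eisenstein's criterion at the prime p = 7 (which divides the constant term 119 but p^2 = 49 does not, since 119 is squarefree), x^4 - 119 is irreducible over Q. Hence [Q(α):Q] = 4.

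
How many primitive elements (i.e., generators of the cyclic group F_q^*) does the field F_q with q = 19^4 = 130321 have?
There are φ(130320) = 34560 primitive elements

F_q^* is cyclic of order q - 1 = 130320. A cyclic group of order m has exactly φ(m) generators. Here m = 130320 = 2^4 · 3^2 · 5 · 181, so the number of primitive elements is φ(130320) = 34560.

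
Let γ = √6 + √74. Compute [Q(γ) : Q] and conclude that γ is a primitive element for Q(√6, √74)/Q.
[Q(γ) : Q] = 4 (equivalently, Q(γ) = Q(√6, √74))

Obviously Q(γ) ⊆ Q(√6, √74), and [Q(√6, √74):Q] = 4 (since 6, 74 are distinct squarefree integers > 1 with 444 not a perfect square). To show equality we compute the minimal polynomial of γ. From γ = √6 + √74: γ^2 = 6 + 2√(444) + 74 = 80 + 2√(444), so γ^2 - 80 = 2√(444); squaring, (γ^2 - 80)^2 = 4·444, i.e. γ^4 - 160γ^2 + 6400 - 1776 = 0, i.e. γ^4 - 160γ^2 + 4624 = 0. So γ is a root of x^4 - 160x^2 + 4624. This polynomial is irreducible over Q: it has no rational root (each ±√6 ± √74 is irrational), and any factorization into two quadratics over Q would force √(444) ∈ Q (pairing opposite roots) or √6, √74 ∈ Q (other pairings), all impossible. Hence [Q(γ):Q] = 4 = [Q(√6, √74):Q], so Q(γ) = Q(√6, √74).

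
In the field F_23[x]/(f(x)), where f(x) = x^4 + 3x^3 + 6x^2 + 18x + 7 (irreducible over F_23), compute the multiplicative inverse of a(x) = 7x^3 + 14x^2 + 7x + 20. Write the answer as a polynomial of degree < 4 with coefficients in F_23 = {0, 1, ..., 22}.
a(x)^(-1) ≡ 14x^3 + 16x^2 + 3x + 10 (mod f(x))

Since f is irreducible over F_23, F_23[x]/(f) is a field and a(x) ≠ 0 has an inverse. Apply the extended Euclidean algorithm to f(x) and a(x) in F_23[x]: f(x) = (10x + 10)·a(x) + (3x^2 + x + 14);  a(x) = (10x + 9)·(3x^2 + x + 14) + (19x + 9);  (3x^2 + x + 14) = (5x + 11)·(19x + 9) + (7). The last nonzero remainder is the constant 7 = gcd(f, a) in F_23. Back-substituting through the division chain expresses 7 = s(x)·a(x) + t(x)·f(x) with s(x) ≡ 6x^3 + 20x^2 + 21x + 1 (mod f), so (6x^3 + 20x^2 + 21x + 1)·a(x) ≡ 7 (mod f). Multiplying by 7^(-1) ≡ 10 in F_23 gives a(x)^(-1) ≡ 10·(6x^3 + 20x^2 + 21x + 1) ≡ 14x^3 + 16x^2 + 3x + 10 (mod f). Check: (7x^3 + 14x^2 + 7x + 20)·(14x^3 + 16x^2 + 3x + 10) = 6x^6 + 9x^5 + 21x^4 + 21x^3 + 21x^2 + 15x + 16 ≡ 1 (mod x^4 + 3x^3 + 6x^2 + 18x + 7).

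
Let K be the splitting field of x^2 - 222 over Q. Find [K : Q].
[K : Q] = 2

f(x) = x^2 - 222 factors as (x - √222)(x + √222). The splitting field is K = Q(√222). Since 222 is squarefree and > 1, it is not a perfect square, so x^2 - 222 is irreducible over Q and [Q(√222) : Q] = 2. Hence [K : Q] = 2.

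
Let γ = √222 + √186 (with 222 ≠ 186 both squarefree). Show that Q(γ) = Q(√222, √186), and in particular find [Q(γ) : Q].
[Q(γ) : Q] = 4 (equivalently, Q(γ) = Q(√222, √186))

Obviously Q(γ) ⊆ Q(√222, √186), and [Q(√222, √186):Q] = 4 (since 222, 186 are distinct squarefree integers > 1 with 41292 not a perfect square). To show equality we compute the minimal polynomial of γ. From γ = √222 + √186: γ^2 = 222 + 2√(41292) + 186 = 408 + 2√(41292), so γ^2 - 408 = 2√(41292); squaring, (γ^2 - 408)^2 = 4·41292, i.e. γ^4 - 816γ^2 + 166464 - 165168 = 0, i.e. γ^4 - 816γ^2 + 1296 = 0. So γ is a root of x^4 - 816x^2 + 1296. This polynomial is irreducible over Q: it has no rational root (each ±√222 ± √186 is irrational), and any factorization into two quadratics over Q would force √(41292) ∈ Q (pairing opposite roots) or √222, √186 ∈ Q (other pairings), all impossible. Hence [Q(γ):Q] = 4 = [Q(√222, √186):Q], so Q(γ) = Q(√222, √186).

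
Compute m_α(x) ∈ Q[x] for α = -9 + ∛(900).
m_α(x) = x^3 + 27x^2 + 243x - 171

Set β = α + 9 = ∛(900), so β^3 = 900. Then (α + 9)^3 - 900 = 0, i.e. α is a root of g(x) = (x + 9)^3 - 900 = x^3 + 27x^2 + 243x - 171. Since g(x) = h(x + 9) where h(x) = x^3 - 900, and h is irreducible over Q (because 900 is not a perfect cube, so h has no rational root, and a monic cubic with no rational root is irreducible), g is also irreducible (irreducibility is preserved under the substitution x → x + 9). Hence m_α(x) = x^3 + 27x^2 + 243x - 171.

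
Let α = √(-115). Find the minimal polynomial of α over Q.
m_α(x) = x^2 + 115

α satisfies α^2 + 115 = 0, so x^2 + 115 annihilates α. Since d = -115 is squarefree and ≠ 1, it is not a perfect square in Q, so x^2 + 115 has no rational root and is therefore irreducible over Q (a degree-2 polynomial over a field is irreducible iff it has no root). Hence m_α(x) = x^2 + 115.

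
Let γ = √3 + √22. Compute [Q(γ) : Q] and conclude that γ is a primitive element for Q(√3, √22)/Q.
[Q(γ) : Q] = 4 (equivalently, Q(γ) = Q(√3, √22))

Obviously Q(γ) ⊆ Q(√3, √22), and [Q(√3, √22):Q] = 4 (since 3, 22 are distinct squarefree integers > 1 with 66 not a perfect square). To show equality we compute the minimal polynomial of γ. From γ = √3 + √22: γ^2 = 3 + 2√(66) + 22 = 25 + 2√(66), so γ^2 - 25 = 2√(66); squaring, (γ^2 - 25)^2 = 4·66, i.e. γ^4 - 50γ^2 + 625 - 264 = 0, i.e. γ^4 - 50γ^2 + 361 = 0. So γ is a root of x^4 - 50x^2 + 361. This polynomial is irreducible over Q: it has no rational root (each ±√3 ± √22 is irrational), and any factorization into two quadratics over Q would force √(66) ∈ Q (pairing opposite roots) or √3, √22 ∈ Q (other pairings), all impossible. Hence [Q(γ):Q] = 4 = [Q(√3, √22):Q], so Q(γ) = Q(√3, √22).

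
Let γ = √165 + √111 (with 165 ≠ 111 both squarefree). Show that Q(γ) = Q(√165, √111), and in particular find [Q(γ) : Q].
[Q(γ) : Q] = 4 (equivalently, Q(γ) = Q(√165, √111))

Obviously Q(γ) ⊆ Q(√165, √111), and [Q(√165, √111):Q] = 4 (since 165, 111 are distinct squarefree integers > 1 with 18315 not a perfect square). To show equality we compute the minimal polynomial of γ. From γ = √165 + √111: γ^2 = 165 + 2√(18315) + 111 = 276 + 2√(18315), so γ^2 - 276 = 2√(18315); squaring, (γ^2 - 276)^2 = 4·18315, i.e. γ^4 - 552γ^2 + 76176 - 73260 = 0, i.e. γ^4 - 552γ^2 + 2916 = 0. So γ is a root of x^4 - 552x^2 + 2916. This polynomial is irreducible over Q: it has no rational root (each ±√165 ± √111 is irrational), and any factorization into two quadratics over Q would force √(18315) ∈ Q (pairing opposite roots) or √165, √111 ∈ Q (other pairings), all impossible. Hence [Q(γ):Q] = 4 = [Q(√165, √111):Q], so Q(γ) = Q(√165, √111).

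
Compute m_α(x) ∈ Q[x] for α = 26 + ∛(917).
m_α(x) = x^3 - 78x^2 + 2028x - 18493

Set β = α - 26 = ∛(917), so β^3 = 917. Then (α - 26)^3 - 917 = 0, i.e. α is a root of g(x) = (x - 26)^3 - 917 = x^3 - 78x^2 + 2028x - 18493. Since g(x) = h(x - 26) where h(x) = x^3 - 917, and h is irreducible over Q (because 917 is not a perfect cube, so h has no rational root, and a monic cubic with no rational root is irreducible), g is also irreducible (irreducibility is preserved under the substitution x → x - 26). Hence m_α(x) = x^3 - 78x^2 + 2028x - 18493.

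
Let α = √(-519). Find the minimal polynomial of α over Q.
m_α(x) = x^2 + 519

α satisfies α^2 + 519 = 0, so x^2 + 519 annihilates α. Since d = -519 is squarefree and ≠ 1, it is not a perfect square in Q, so x^2 + 519 has no rational root and is therefore irreducible over Q (a degree-2 polynomial over a field is irreducible iff it has no root). Hence m_α(x) = x^2 + 519.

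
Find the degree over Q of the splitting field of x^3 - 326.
[K : Q] = 6

The roots of x^3 - 326 are ∛326, ω∛326, ω^2∛326 where ω = e^(2πi/3) is a primitive cube root of unity, so K = Q(∛326, ω). Now [Q(∛326):Q] = 3 (since 326 is not a perfect cube, x^3 - 326 is irreducible) and [Q(ω):Q] = 2. Both 2 and 3 divide [K:Q], and [K:Q] ≤ 3·2 = 6, so [K:Q] = 6. (Equivalently: Q(∛326) ⊂ R but ω ∉ R, so [K : Q(∛326)] = 2.)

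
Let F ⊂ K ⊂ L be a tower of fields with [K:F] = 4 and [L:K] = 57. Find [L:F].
[L:F] = 228

The tower law says that for any tower of field extensions F ⊂ K ⊂ L with finite degrees, [L:F] = [L:K] · [K:F]. Here this gives [L:F] = 57 · 4 = 228.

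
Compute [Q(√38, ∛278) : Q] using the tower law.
[Q(√38, ∛278) : Q] = 6

Let L = Q(√38, ∛278). Since Q(√38) ⊂ L and [Q(√38):Q] = 2, the tower law gives 2 | [L:Q]. Likewise Q(∛278) ⊂ L with [Q(∛278):Q] = 3 (because 278 is not a perfect cube), so 3 | [L:Q]. As gcd(2,3) = 1, [L:Q] is divisible by 6. Conversely L is generated over Q by √38 and ∛278, so [L:Q] ≤ 2·3 = 6. Therefore [Q(√38, ∛278) : Q] = 6.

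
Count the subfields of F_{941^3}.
F_{941^3} has 2 subfields

The subfields of F_{p^n} are exactly the fields F_{p^d} for d | n (each is the fixed field of the unique index-d subgroup of Gal(F_{p^n}/F_p) ≅ Z/nZ). The divisors of n = 3 are {1, 3}, giving 2 subfields: F_{941^1}, F_{941^3}.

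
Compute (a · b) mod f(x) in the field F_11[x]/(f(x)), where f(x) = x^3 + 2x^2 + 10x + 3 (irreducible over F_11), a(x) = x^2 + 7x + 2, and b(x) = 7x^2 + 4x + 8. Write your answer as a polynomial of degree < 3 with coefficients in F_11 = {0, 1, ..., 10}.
a · b ≡ x^2 + 5x + 9 (mod f(x))

Multiply in F_11[x]: a(x)·b(x) = (x^2 + 7x + 2)·(7x^2 + 4x + 8) = 7x^4 + 9x^3 + 6x^2 + 9x + 5. This has degree ≥ 3, so divide by f(x) over F_11: 7x^4 + 9x^3 + 6x^2 + 9x + 5 = (7x + 6)·(x^3 + 2x^2 + 10x + 3) + (x^2 + 5x + 9). Hence a·b ≡ x^2 + 5x + 9 (mod f). (F_11[x]/(f) is a field with 11^3 = 1331 elements since f is irreducible of degree 3.)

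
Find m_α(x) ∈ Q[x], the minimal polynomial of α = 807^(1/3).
m_α(x) = x^3 - 807

α satisfies α^3 = 807, so x^3 - 807 annihilates α. By the rational root test, a rational root p/q (in lowest terms) of x^3 - 807 would satisfy p^3 = 807 q^3, forcing q = 1 and p^3 = 807; but 807 is not a perfect cube, contradiction. A monic cubic over Q with no rational root is irreducible (any nontrivial factorization would include a linear factor). Hence x^3 - 807 is the minimal polynomial of α, and in particular [Q(α):Q] = 3.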